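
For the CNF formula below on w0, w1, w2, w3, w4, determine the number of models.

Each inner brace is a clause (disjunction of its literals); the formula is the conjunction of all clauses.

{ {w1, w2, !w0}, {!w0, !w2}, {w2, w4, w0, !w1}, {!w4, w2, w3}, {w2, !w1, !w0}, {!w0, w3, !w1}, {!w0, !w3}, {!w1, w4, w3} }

There are 2^5 = 32 truth assignments over (w0, w1, w2, w3, w4).
Split on w4. With w4 = true, the clauses containing w4 are satisfied and !w4 drops from the rest; 6 of the 2^4 = 16 assignments to the other variables satisfy what remains.
With w4 = false, by the same count on the reduced clause set, 5 assignments work.
(One model: w0=F, w1=F, w2=F, w3=F, w4=F.)
Total: 6 + 5 = 11.

11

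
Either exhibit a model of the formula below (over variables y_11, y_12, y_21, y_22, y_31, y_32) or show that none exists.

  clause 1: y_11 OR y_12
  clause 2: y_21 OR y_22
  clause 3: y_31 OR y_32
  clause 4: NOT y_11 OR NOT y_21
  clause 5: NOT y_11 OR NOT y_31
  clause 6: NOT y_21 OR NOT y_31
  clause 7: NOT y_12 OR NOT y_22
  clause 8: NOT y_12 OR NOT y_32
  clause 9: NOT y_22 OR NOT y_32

Suppose y_11 = true.
From the singleton clause (NOT y_21), y_21 = false.
From the singleton clause (y_22), y_22 = true.
From the singleton clause (NOT y_31), y_31 = false.
From the singleton clause (y_32), y_32 = true.
But (NOT y_32) is also a unit clause — contradiction.
Undo y_11 and try y_11 = false.
From the singleton clause (y_12), y_12 = true.
From the singleton clause (NOT y_22), y_22 = false.
From the singleton clause (y_21), y_21 = true.
From the singleton clause (NOT y_31), y_31 = false.
From the singleton clause (y_32), y_32 = true.
But (NOT y_32) is also a unit clause — contradiction.
Neither y_11 = true nor y_11 = false works.

UNSATISFIABLE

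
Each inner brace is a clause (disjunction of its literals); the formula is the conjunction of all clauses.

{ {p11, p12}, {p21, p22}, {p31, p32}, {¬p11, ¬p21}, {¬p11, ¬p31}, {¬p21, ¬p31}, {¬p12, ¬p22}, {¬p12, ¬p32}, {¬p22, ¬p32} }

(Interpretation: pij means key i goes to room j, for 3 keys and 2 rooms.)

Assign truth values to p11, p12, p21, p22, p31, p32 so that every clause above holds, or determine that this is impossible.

Case p11 = True:
From the singleton clause (¬p21), p21 = False.
From the singleton clause (p22), p22 = True.
From the singleton clause (¬p31), p31 = False.
From the singleton clause (p32), p32 = True.
But (¬p32) is also a unit clause — contradiction.
So p11 must be the other value — set p11 = False.
From the singleton clause (p12), p12 = True.
From the singleton clause (¬p22), p22 = False.
From the singleton clause (p21), p21 = True.
From the singleton clause (¬p31), p31 = False.
From the singleton clause (p32), p32 = True.
But (¬p32) is also a unit clause — contradiction.
Both values of p11 lead to a conflict.

UNSATISFIABLE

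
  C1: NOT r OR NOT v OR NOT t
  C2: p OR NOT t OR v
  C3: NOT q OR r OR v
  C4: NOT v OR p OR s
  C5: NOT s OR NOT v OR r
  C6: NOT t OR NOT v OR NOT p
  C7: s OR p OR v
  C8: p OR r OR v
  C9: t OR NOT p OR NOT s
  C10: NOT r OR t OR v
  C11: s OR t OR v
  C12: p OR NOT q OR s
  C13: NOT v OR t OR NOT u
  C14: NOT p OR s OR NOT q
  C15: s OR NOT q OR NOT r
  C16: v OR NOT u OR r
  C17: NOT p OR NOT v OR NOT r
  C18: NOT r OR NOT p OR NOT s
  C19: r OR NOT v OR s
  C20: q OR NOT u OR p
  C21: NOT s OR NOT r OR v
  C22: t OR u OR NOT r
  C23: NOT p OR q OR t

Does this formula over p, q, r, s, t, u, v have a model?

Yes

Suppose r = false.
Suppose q = false.
Suppose s = false.
The clause (NOT v) is unit, so v = false.
The clause (p) is unit, so p = true.
The clause (t) is unit, so t = true.
The clause (NOT u) is unit, so u = false.
Every clause now holds.
A satisfying assignment: p=true,  q=false,  r=false,  s=false,  t=true,  u=false,  v=false.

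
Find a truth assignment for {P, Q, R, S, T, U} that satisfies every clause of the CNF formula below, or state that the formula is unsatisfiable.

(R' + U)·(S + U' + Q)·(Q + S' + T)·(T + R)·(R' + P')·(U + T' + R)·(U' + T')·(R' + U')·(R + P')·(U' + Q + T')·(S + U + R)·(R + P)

UNSATISFIABLE

Suppose R = 0.
Unit clause (T) forces T = 1.
Unit clause (U) forces U = 1.
That conflicts with the unit clause (U').
Undo R and try R = 1.
Unit clause (U) forces U = 1.
That conflicts with the unit clause (U').
Either choice for R ends in contradiction.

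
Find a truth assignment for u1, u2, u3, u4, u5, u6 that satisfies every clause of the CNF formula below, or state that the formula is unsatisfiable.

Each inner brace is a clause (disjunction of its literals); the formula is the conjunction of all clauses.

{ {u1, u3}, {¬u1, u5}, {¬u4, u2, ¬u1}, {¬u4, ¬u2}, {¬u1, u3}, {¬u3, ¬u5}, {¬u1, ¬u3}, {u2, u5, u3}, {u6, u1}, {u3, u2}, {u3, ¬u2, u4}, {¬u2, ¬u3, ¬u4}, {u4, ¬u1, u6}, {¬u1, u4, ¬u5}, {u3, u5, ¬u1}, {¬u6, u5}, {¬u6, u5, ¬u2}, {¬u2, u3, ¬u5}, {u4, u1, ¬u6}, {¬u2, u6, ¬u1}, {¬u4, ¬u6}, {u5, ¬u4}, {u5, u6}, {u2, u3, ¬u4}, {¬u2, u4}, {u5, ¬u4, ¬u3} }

Branch on u1: set u1 = True.
From the singleton clause (u5), u5 = True.
From the singleton clause (u3), u3 = True.
Now (¬u3) is unsatisfied and unit — conflict.
Undo u1 and try u1 = False.
From the singleton clause (u3), u3 = True.
From the singleton clause (¬u5), u5 = False.
From the singleton clause (u6), u6 = True.
Now (¬u6) is unsatisfied and unit — conflict.
Both values of u1 lead to a conflict.

UNSATISFIABLE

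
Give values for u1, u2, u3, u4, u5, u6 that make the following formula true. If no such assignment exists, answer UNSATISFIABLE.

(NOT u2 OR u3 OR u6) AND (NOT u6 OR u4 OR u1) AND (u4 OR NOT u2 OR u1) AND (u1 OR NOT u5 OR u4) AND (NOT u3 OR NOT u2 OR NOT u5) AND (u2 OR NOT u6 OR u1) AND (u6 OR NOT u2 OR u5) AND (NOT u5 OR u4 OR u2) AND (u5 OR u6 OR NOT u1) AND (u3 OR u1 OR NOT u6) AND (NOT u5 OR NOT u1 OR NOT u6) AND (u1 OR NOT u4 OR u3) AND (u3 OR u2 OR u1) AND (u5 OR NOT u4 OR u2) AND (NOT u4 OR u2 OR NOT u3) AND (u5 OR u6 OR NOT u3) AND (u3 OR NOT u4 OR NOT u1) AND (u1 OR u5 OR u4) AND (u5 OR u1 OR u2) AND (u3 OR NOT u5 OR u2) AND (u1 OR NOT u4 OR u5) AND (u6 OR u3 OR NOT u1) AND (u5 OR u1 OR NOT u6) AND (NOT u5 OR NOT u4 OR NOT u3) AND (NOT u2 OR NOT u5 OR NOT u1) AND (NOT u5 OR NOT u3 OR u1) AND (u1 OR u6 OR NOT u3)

Suppose u2 = false.
Suppose u6 = true.
From the singleton clause (u1), u1 = true.
From the singleton clause (NOT u5), u5 = false.
From the singleton clause (NOT u4), u4 = false.
No clause remains; u3 is free.

u1: true; u2: false; u3: false; u4: false; u5: false; u6: true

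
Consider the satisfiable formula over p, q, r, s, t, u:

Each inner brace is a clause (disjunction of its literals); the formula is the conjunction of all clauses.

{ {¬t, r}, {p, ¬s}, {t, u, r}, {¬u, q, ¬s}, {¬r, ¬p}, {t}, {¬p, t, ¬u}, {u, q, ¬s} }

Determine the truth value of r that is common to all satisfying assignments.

Suppose r = False.
(¬t) alone gives t = False.
Now (t) is unsatisfied and unit — conflict.
So every satisfying assignment has r = True.

True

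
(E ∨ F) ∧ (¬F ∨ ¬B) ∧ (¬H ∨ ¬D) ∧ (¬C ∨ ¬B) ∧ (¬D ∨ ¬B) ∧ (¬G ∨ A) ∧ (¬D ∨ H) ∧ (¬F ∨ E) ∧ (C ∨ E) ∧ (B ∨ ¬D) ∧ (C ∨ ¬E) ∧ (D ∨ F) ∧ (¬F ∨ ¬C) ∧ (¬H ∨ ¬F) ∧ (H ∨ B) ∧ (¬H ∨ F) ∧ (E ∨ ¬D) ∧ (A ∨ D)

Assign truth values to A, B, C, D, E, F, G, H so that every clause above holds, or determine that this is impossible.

UNSATISFIABLE

Branch on E: set E = True.
Unit clause (C) forces C = True.
Unit clause (¬B) forces B = False.
Unit clause (¬D) forces D = False.
Unit clause (F) forces F = True.
That conflicts with the unit clause (¬F).
That branch fails; take E = False instead.
Unit clause (F) forces F = True.
That conflicts with the unit clause (¬F).
Both values of E lead to a conflict.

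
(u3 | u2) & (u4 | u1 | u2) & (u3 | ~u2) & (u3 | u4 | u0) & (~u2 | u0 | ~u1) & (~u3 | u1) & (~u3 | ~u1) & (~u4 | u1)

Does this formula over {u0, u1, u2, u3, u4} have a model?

No

Branch on u3: set u3 = 1.
The clause (u1) is unit, so u1 = 1.
That conflicts with the unit clause (~u1).
Undo u3 and try u3 = 0.
The clause (u2) is unit, so u2 = 1.
That conflicts with the unit clause (~u2).
Neither u3 = 1 nor u3 = 0 works.
No assignment satisfies every clause.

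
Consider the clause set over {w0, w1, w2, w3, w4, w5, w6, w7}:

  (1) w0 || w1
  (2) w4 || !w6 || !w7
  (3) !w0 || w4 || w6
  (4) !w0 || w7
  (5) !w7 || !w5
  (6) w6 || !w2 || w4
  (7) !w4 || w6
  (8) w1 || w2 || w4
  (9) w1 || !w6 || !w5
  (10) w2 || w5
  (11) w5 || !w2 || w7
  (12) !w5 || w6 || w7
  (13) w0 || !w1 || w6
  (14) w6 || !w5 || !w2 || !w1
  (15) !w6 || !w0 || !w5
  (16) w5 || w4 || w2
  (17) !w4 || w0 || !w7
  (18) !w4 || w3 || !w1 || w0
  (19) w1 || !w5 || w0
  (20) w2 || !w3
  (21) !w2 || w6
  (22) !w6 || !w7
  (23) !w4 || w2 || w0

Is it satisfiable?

Suppose w0 = false.
Unit clause (w1) forces w1 = true.
Unit clause (w6) forces w6 = true.
Unit clause (!w7) forces w7 = false.
Suppose w2 = true.
Unit clause (w5) forces w5 = true.
Suppose w4 = false.
All clauses hold; w3 can take either value.
A satisfying assignment: w0 ↦ false,  w1 ↦ true,  w2 ↦ true,  w3 ↦ false,  w4 ↦ false,  w5 ↦ true,  w6 ↦ true,  w7 ↦ false.

Satisfiable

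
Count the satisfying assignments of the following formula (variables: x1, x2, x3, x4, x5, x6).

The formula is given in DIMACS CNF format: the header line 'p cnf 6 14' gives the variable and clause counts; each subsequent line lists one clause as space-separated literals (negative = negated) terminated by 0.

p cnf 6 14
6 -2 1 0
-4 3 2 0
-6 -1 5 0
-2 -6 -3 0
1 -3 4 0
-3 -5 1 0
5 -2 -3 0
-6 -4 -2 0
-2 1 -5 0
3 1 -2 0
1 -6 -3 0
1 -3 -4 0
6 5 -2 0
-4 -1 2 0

There are 2^6 = 64 truth assignments over (x1, x2, x3, x4, x5, x6).
Split on x6. With x6 = True, the clauses containing x6 are satisfied and ¬x6 drops from the rest; 5 of the 2^5 = 32 assignments to the other variables satisfy what remains.
With x6 = False, by the same count on the reduced clause set, 10 assignments work.
Total: 5 + 10 = 15.

15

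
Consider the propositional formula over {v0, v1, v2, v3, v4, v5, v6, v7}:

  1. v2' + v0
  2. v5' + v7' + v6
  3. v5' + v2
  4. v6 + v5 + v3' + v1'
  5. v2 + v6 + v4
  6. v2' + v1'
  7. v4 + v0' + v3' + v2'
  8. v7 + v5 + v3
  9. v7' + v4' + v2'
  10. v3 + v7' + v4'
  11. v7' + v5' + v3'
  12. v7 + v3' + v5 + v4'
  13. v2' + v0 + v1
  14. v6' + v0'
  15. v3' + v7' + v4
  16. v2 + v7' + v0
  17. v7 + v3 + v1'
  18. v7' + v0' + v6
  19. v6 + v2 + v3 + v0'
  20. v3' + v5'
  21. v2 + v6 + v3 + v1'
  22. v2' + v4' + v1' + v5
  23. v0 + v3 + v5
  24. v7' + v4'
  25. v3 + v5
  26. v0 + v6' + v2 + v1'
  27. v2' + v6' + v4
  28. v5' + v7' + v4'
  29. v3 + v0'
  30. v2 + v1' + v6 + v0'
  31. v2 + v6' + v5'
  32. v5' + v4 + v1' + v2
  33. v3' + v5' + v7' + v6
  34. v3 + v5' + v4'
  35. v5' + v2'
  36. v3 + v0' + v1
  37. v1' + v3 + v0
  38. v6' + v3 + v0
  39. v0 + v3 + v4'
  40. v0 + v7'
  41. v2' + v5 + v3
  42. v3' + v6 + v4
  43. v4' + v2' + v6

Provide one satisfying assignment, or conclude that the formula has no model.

v0=0, v1=0, v2=0, v3=1, v4=0, v5=0, v6=1, v7=0

Suppose v2 = 0.
Unit clause (v5') forces v5 = 0.
Unit clause (v3) forces v3 = 1.
Suppose v6 = 1.
Unit clause (v0') forces v0 = 0.
Unit clause (v7') forces v7 = 0.
Unit clause (v4') forces v4 = 0.
Unit clause (v1') forces v1 = 0.
Every clause now holds.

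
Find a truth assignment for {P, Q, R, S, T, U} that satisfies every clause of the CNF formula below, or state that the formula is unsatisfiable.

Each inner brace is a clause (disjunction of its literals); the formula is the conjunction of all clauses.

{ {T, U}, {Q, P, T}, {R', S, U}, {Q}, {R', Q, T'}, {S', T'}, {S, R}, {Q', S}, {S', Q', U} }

P ↦ 1,  Q ↦ 1,  R ↦ 0,  S ↦ 1,  T ↦ 0,  U ↦ 1

(Q) alone gives Q = 1.
(S) alone gives S = 1.
(T') alone gives T = 0.
(U) alone gives U = 1.
Every clause is now satisfied; P, R are unconstrained.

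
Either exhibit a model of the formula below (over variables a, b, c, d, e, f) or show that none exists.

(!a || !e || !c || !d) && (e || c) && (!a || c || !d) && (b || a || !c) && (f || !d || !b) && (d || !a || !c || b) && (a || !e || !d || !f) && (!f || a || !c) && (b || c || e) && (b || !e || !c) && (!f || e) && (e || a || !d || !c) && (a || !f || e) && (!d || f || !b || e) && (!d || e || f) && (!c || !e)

a: true,  b: false,  c: false,  d: false,  e: true,  f: false

Suppose e = true.
Unit clause (!c) forces c = false.
Suppose a = true.
Unit clause (!d) forces d = false.
Every clause is now satisfied; b, f are unconstrained.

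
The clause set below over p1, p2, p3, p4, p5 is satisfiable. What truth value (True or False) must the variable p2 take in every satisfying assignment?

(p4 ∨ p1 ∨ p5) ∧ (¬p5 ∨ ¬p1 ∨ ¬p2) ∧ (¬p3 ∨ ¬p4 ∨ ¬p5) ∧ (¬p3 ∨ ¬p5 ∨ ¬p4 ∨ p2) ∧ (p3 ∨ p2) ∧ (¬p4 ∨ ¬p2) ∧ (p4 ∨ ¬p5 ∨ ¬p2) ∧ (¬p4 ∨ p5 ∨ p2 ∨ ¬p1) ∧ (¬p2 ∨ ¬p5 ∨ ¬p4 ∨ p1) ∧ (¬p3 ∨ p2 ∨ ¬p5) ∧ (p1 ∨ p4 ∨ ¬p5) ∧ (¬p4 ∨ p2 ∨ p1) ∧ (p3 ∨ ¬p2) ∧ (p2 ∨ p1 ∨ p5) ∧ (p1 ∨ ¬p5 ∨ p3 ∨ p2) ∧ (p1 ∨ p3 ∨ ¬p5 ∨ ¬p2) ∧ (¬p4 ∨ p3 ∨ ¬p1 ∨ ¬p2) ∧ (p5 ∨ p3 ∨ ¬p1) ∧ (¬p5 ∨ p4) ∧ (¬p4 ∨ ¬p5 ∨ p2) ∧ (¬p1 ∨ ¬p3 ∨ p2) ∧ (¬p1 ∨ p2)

True

Suppose p2 = False.
From the singleton clause (p3), p3 = True.
From the singleton clause (¬p5), p5 = False.
From the singleton clause (p1), p1 = True.
Now (¬p1) is unsatisfied and unit — conflict.
So every satisfying assignment has p2 = True.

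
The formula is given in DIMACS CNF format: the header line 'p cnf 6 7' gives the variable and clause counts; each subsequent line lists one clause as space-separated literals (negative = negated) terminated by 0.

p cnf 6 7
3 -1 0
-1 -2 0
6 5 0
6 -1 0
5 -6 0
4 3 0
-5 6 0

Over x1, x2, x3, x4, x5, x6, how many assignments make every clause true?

8

There are 2^6 = 64 truth assignments over (x1, x2, x3, x4, x5, x6).
Split on x2. With x2 = True, the clauses containing x2 are satisfied and ¬x2 drops from the rest; 3 of the 2^5 = 32 assignments to the other variables satisfy what remains.
With x2 = False, by the same count on the reduced clause set, 5 assignments work.
(One model: x1=F, x2=F, x3=F, x4=T, x5=T, x6=T.)
Total: 3 + 5 = 8.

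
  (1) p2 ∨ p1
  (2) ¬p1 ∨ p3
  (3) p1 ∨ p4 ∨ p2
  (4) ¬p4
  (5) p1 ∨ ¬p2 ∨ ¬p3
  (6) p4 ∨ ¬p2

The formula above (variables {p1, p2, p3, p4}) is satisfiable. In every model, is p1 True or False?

True

Suppose p1 = False.
Unit clause (p2) forces p2 = True.
Unit clause (¬p4) forces p4 = False.
That conflicts with the unit clause (p4).
So every satisfying assignment has p1 = True.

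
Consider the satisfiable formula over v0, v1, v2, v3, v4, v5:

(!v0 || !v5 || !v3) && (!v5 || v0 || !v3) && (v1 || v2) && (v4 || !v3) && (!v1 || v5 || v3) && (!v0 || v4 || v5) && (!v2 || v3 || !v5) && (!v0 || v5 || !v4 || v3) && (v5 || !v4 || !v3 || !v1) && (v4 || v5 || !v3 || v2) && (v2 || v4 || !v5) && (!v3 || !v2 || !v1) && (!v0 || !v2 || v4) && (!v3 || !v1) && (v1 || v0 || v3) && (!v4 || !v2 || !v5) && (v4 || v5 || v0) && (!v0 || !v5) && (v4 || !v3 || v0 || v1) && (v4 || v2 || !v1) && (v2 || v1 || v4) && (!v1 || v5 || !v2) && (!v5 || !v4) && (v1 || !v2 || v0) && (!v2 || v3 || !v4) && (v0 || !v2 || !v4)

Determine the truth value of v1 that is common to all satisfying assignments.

Suppose v1 = true.
From the singleton clause (!v3), v3 = false.
From the singleton clause (v5), v5 = true.
From the singleton clause (!v2), v2 = false.
From the singleton clause (v4), v4 = true.
That conflicts with the unit clause (!v4).
So every satisfying assignment has v1 = False.

False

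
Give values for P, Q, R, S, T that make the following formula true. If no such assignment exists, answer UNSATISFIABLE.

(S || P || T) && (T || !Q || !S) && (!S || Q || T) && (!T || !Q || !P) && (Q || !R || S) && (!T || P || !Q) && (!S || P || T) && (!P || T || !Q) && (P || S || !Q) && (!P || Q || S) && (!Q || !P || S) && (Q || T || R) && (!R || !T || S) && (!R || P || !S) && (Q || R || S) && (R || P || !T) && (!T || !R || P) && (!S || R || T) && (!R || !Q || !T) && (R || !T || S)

Try S = true.
Try T = true.
Try Q = false.
Try R = false.
The clause (P) is unit, so P = true.
This assignment satisfies each clause.

P=true; Q=false; R=false; S=true; T=true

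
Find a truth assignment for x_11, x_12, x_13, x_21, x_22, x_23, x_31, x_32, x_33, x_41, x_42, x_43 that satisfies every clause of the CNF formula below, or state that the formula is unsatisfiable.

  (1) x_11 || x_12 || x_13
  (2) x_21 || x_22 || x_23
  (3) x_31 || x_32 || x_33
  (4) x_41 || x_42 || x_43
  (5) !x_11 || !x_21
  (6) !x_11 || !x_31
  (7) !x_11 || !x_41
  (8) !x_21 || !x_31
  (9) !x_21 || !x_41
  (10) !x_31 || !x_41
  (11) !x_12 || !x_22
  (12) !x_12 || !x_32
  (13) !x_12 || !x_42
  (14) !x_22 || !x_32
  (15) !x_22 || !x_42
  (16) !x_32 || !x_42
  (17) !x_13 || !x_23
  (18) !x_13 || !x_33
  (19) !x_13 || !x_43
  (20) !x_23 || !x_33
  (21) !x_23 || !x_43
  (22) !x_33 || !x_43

Case x_11 = false:
Case x_12 = true:
(!x_22) alone gives x_22 = false.
(!x_32) alone gives x_32 = false.
(!x_42) alone gives x_42 = false.
Case x_21 = true:
(!x_31) alone gives x_31 = false.
(x_33) alone gives x_33 = true.
(!x_41) alone gives x_41 = false.
(x_43) alone gives x_43 = true.
Now (!x_43) is unsatisfied and unit — conflict.
So x_21 must be the other value — set x_21 = false.
(x_23) alone gives x_23 = true.
(!x_13) alone gives x_13 = false.
(!x_33) alone gives x_33 = false.
(x_31) alone gives x_31 = true.
(!x_41) alone gives x_41 = false.
(x_43) alone gives x_43 = true.
Now (!x_43) is unsatisfied and unit — conflict.
Either choice for x_21 ends in contradiction.
So x_12 must be the other value — set x_12 = false.
(x_13) alone gives x_13 = true.
(!x_23) alone gives x_23 = false.
(!x_33) alone gives x_33 = false.
(!x_43) alone gives x_43 = false.
Case x_21 = true:
(!x_31) alone gives x_31 = false.
(x_32) alone gives x_32 = true.
(!x_41) alone gives x_41 = false.
(x_42) alone gives x_42 = true.
Now (!x_42) is unsatisfied and unit — conflict.
So x_21 must be the other value — set x_21 = false.
(x_22) alone gives x_22 = true.
(!x_32) alone gives x_32 = false.
(x_31) alone gives x_31 = true.
(!x_41) alone gives x_41 = false.
(x_42) alone gives x_42 = true.
Now (!x_42) is unsatisfied and unit — conflict.
Either choice for x_21 ends in contradiction.
Either choice for x_12 ends in contradiction.
So x_11 must be the other value — set x_11 = true.
(!x_21) alone gives x_21 = false.
(!x_31) alone gives x_31 = false.
(!x_41) alone gives x_41 = false.
Case x_22 = true:
(!x_12) alone gives x_12 = false.
(!x_32) alone gives x_32 = false.
(x_33) alone gives x_33 = true.
(!x_42) alone gives x_42 = false.
(x_43) alone gives x_43 = true.
Now (!x_43) is unsatisfied and unit — conflict.
So x_22 must be the other value — set x_22 = false.
(x_23) alone gives x_23 = true.
(!x_13) alone gives x_13 = false.
(!x_33) alone gives x_33 = false.
(x_32) alone gives x_32 = true.
(!x_12) alone gives x_12 = false.
(!x_42) alone gives x_42 = false.
(x_43) alone gives x_43 = true.
Now (!x_43) is unsatisfied and unit — conflict.
Either choice for x_22 ends in contradiction.
Either choice for x_11 ends in contradiction.

UNSATISFIABLE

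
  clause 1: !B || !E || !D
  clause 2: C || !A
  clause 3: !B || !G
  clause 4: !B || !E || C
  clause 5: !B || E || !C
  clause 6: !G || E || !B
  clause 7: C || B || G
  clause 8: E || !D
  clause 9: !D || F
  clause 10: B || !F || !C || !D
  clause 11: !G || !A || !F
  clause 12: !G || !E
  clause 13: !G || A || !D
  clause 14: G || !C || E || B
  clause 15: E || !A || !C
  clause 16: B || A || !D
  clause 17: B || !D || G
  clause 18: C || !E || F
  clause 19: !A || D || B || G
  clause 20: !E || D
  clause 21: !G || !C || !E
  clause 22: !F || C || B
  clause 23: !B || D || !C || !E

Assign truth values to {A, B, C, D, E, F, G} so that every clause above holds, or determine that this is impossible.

Try C = false.
(!A) alone gives A = false.
Try B = true.
(!G) alone gives G = false.
(!E) alone gives E = false.
(!D) alone gives D = false.
All clauses hold; F can take either value.

A: false, B: true, C: false, D: false, E: false, F: false, G: false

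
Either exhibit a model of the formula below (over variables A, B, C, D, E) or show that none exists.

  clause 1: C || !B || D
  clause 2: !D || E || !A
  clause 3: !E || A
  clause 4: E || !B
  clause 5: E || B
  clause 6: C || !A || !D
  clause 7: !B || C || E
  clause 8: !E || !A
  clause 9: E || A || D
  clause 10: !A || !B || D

Suppose E = false.
Unit clause (!B) forces B = false.
But (B) is also a unit clause — contradiction.
So E must be the other value — set E = true.
Unit clause (A) forces A = true.
But (!A) is also a unit clause — contradiction.
Neither E = true nor E = false works.

UNSATISFIABLE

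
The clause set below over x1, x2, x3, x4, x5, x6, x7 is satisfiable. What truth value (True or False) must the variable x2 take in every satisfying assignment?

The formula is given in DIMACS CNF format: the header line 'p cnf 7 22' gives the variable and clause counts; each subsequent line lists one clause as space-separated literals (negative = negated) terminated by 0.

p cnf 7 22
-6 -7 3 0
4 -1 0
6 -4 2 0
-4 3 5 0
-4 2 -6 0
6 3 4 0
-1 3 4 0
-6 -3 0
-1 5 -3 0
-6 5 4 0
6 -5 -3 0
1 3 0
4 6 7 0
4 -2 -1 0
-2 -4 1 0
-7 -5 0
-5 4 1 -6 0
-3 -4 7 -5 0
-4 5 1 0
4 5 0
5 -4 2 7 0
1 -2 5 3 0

Suppose x2 = False.
Try x4 = True.
Unit clause (x6) forces x6 = True.
But (¬x6) is also a unit clause — contradiction.
That branch fails; take x4 = False instead.
Unit clause (¬x1) forces x1 = False.
Unit clause (x3) forces x3 = True.
Unit clause (¬x6) forces x6 = False.
Unit clause (¬x5) forces x5 = False.
But (x5) is also a unit clause — contradiction.
Neither x4 = True nor x4 = False works.
So every satisfying assignment has x2 = True.

True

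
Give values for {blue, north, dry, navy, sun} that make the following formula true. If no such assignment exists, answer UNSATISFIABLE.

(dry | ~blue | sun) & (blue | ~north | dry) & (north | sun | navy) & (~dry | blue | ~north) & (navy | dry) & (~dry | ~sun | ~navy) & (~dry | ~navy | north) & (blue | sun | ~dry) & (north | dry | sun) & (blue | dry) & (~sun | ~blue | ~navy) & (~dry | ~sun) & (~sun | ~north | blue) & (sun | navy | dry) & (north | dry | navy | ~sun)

blue: 1, north: 1, dry: 1, navy: 1, sun: 0

Try navy = 1.
Try dry = 1.
(~sun) alone gives sun = 0.
(north) alone gives north = 1.
(blue) alone gives blue = 1.
Every clause now holds.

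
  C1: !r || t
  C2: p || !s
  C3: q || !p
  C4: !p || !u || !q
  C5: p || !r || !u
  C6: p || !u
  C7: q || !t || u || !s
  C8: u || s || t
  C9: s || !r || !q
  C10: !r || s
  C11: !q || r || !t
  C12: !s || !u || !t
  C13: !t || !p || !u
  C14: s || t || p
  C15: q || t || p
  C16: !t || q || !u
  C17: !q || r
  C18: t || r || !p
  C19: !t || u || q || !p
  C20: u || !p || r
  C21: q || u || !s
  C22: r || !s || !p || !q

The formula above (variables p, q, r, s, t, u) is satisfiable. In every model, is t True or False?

True

Suppose t = false.
The clause (!r) is unit, so r = false.
The clause (!q) is unit, so q = false.
The clause (!p) is unit, so p = false.
That conflicts with the unit clause (p).
So every satisfying assignment has t = True.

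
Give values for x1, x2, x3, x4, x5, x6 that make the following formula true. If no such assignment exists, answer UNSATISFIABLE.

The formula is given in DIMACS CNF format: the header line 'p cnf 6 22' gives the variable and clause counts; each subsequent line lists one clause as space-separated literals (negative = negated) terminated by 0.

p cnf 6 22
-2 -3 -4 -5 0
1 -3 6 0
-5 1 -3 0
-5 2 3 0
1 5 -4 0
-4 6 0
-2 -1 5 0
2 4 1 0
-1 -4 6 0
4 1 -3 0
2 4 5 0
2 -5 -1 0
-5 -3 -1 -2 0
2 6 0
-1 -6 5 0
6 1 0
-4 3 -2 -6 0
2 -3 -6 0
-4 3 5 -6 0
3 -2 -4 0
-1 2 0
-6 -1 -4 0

Case x4 = False:
Case x2 = True:
Case x1 = True:
(x5) alone gives x5 = True.
(¬x3) alone gives x3 = False.
Every clause is now satisfied; x6 is unconstrained.

x1=True; x2=True; x3=False; x4=False; x5=True; x6=False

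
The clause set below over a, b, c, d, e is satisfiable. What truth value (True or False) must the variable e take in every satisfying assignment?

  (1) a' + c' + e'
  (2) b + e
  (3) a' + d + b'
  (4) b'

True

Suppose e = 0.
(b) alone gives b = 1.
Now (b') is unsatisfied and unit — conflict.
So every satisfying assignment has e = True.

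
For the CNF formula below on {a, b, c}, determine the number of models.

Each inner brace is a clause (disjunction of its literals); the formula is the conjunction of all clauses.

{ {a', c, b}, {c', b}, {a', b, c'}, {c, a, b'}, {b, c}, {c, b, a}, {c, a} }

3

There are 2^3 = 8 truth assignments over (a, b, c).
Check each against the 7 clauses (columns in the order a, b, c):
  F F F  ✗ fails (b + c)
  F F T  ✗ fails (c' + b)
  F T F  ✗ fails (c + a + b')
  F T T  ✓ satisfies all
  T F F  ✗ fails (a' + c + b)
  T F T  ✗ fails (c' + b)
  T T F  ✓ satisfies all
  T T T  ✓ satisfies all
3 of the 8 rows are models.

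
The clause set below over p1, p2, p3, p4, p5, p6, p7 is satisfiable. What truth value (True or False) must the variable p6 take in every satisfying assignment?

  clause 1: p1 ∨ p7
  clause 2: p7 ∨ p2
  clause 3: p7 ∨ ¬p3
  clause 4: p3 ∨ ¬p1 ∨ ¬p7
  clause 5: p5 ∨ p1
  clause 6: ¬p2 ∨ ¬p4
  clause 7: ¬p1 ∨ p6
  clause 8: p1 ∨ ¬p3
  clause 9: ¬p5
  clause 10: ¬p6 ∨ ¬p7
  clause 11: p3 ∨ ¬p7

Suppose p6 = False.
From the singleton clause (¬p1), p1 = False.
From the singleton clause (p7), p7 = True.
From the singleton clause (p5), p5 = True.
Now (¬p5) is unsatisfied and unit — conflict.
So every satisfying assignment has p6 = True.

True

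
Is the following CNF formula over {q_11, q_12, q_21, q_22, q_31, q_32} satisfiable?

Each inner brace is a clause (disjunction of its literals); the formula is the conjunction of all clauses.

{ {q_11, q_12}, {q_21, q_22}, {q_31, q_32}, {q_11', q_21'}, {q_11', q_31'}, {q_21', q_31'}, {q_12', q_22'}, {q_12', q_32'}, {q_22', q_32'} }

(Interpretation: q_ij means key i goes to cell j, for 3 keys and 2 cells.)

Branch on q_11: set q_11 = 1.
Unit clause (q_21') forces q_21 = 0.
Unit clause (q_22) forces q_22 = 1.
Unit clause (q_31') forces q_31 = 0.
Unit clause (q_32) forces q_32 = 1.
Now (q_32') is unsatisfied and unit — conflict.
So q_11 must be the other value — set q_11 = 0.
Unit clause (q_12) forces q_12 = 1.
Unit clause (q_22') forces q_22 = 0.
Unit clause (q_21) forces q_21 = 1.
Unit clause (q_31') forces q_31 = 0.
Unit clause (q_32) forces q_32 = 1.
Now (q_32') is unsatisfied and unit — conflict.
Either choice for q_11 ends in contradiction.
No assignment satisfies every clause.

No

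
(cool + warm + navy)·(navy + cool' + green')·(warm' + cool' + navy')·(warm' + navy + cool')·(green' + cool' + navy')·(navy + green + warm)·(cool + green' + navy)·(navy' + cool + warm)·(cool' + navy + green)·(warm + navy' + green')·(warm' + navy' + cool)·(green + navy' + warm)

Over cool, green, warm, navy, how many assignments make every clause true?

There are 2^4 = 16 truth assignments over (cool, green, warm, navy).
Check each against the 12 clauses (columns in the order cool, green, warm, navy):
  F F F F  ✗ fails (cool + warm + navy)
  F F F T  ✗ fails (navy' + cool + warm)
  F F T F  ✓ satisfies all
  F F T T  ✗ fails (warm' + navy' + cool)
  F T F F  ✗ fails (cool + warm + navy)
  F T F T  ✗ fails (navy' + cool + warm)
  F T T F  ✗ fails (cool + green' + navy)
  F T T T  ✗ fails (warm' + navy' + cool)
  T F F F  ✗ fails (navy + green + warm)
  T F F T  ✗ fails (green + navy' + warm)
  T F T F  ✗ fails (warm' + navy + cool')
  T F T T  ✗ fails (warm' + cool' + navy')
  T T F F  ✗ fails (navy + cool' + green')
  T T F T  ✗ fails (green' + cool' + navy')
  T T T F  ✗ fails (navy + cool' + green')
  T T T T  ✗ fails (warm' + cool' + navy')
1 of the 16 rows is a model.

1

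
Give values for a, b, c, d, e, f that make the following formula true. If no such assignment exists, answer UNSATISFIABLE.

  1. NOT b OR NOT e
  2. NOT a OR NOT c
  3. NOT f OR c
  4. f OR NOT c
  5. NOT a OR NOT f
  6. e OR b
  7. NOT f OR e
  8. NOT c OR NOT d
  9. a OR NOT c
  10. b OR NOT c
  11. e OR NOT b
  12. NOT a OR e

a ↦ true, b ↦ false, c ↦ false, d ↦ false, e ↦ true, f ↦ false

Case b = false:
(e) alone gives e = true.
(NOT c) alone gives c = false.
(NOT f) alone gives f = false.
Every clause is now satisfied; a, d are unconstrained.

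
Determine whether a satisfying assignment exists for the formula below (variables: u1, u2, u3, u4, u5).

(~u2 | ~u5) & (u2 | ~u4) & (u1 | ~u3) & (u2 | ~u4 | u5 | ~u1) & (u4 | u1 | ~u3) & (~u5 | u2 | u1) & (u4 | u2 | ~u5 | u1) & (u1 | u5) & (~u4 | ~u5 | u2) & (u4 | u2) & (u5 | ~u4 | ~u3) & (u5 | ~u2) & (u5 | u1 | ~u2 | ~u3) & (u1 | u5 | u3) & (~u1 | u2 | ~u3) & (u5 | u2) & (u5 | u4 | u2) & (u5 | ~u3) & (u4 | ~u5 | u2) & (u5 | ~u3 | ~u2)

Unsatisfiable

Try u2 = 0.
From the singleton clause (~u4), u4 = 0.
But (u4) is also a unit clause — contradiction.
Undo u2 and try u2 = 1.
From the singleton clause (~u5), u5 = 0.
But (u5) is also a unit clause — contradiction.
Both values of u2 lead to a conflict.
No assignment satisfies every clause.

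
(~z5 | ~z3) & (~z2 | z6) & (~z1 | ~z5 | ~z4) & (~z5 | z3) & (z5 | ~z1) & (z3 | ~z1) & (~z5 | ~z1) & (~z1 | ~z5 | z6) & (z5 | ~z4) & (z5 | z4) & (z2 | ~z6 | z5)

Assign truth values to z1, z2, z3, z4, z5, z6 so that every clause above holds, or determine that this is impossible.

Try z5 = 0.
From the singleton clause (~z1), z1 = 0.
From the singleton clause (~z4), z4 = 0.
Now (z4) is unsatisfied and unit — conflict.
So z5 must be the other value — set z5 = 1.
From the singleton clause (~z3), z3 = 0.
Now (z3) is unsatisfied and unit — conflict.
Both values of z5 lead to a conflict.

UNSATISFIABLE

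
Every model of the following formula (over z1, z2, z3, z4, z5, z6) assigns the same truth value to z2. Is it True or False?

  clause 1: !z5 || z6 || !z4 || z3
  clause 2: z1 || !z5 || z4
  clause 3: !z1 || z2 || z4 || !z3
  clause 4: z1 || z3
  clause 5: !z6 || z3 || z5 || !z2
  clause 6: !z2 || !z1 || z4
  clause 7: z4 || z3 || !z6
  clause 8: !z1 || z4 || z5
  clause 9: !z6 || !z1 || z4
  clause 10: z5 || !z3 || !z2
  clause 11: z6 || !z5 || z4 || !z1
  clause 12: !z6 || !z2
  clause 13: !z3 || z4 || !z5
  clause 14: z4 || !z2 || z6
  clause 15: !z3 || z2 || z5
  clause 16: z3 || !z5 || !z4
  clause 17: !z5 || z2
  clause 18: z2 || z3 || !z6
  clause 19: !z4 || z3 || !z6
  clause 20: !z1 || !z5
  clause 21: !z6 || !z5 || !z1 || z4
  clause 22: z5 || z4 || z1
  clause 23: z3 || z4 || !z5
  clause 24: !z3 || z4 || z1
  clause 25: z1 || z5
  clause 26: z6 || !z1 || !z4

Suppose z2 = false.
The clause (!z5) is unit, so z5 = false.
The clause (!z3) is unit, so z3 = false.
The clause (z1) is unit, so z1 = true.
The clause (z4) is unit, so z4 = true.
The clause (!z6) is unit, so z6 = false.
That conflicts with the unit clause (z6).
So every satisfying assignment has z2 = True.

True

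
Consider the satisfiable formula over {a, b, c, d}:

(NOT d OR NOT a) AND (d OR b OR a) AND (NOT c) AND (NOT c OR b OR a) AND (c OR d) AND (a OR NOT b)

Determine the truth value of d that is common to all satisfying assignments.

True

Suppose d = false.
From the singleton clause (NOT c), c = false.
Now (c) is unsatisfied and unit — conflict.
So every satisfying assignment has d = True.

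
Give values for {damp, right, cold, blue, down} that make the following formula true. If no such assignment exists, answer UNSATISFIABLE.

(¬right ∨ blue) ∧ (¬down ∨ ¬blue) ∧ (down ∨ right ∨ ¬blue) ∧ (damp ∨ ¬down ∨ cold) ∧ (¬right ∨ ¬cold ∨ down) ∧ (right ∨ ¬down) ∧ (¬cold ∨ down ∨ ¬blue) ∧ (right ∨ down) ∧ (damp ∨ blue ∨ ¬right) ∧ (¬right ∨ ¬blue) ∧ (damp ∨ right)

Case right = False:
The clause (¬down) is unit, so down = False.
But (down) is also a unit clause — contradiction.
Undo right and try right = True.
The clause (blue) is unit, so blue = True.
But (¬blue) is also a unit clause — contradiction.
Either choice for right ends in contradiction.

UNSATISFIABLE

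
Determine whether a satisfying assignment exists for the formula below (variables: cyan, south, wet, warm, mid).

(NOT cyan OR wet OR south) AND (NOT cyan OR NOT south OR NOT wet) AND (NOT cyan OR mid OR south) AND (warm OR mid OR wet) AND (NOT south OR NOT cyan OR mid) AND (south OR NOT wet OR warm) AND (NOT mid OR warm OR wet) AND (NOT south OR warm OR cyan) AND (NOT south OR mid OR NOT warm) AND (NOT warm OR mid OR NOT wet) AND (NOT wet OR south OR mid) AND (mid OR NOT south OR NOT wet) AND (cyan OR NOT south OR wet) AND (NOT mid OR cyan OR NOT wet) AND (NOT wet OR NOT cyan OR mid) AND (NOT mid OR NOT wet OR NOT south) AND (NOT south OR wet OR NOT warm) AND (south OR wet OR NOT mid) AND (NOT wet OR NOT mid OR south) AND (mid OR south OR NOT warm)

Unsatisfiable

Case cyan = false:
Case south = false:
Case wet = false:
The clause (NOT mid) is unit, so mid = false.
The clause (warm) is unit, so warm = true.
Now (NOT warm) is unsatisfied and unit — conflict.
That branch fails; take wet = true instead.
The clause (warm) is unit, so warm = true.
The clause (mid) is unit, so mid = true.
Now (NOT mid) is unsatisfied and unit — conflict.
Both values of wet lead to a conflict.
That branch fails; take south = true instead.
The clause (warm) is unit, so warm = true.
The clause (mid) is unit, so mid = true.
The clause (wet) is unit, so wet = true.
Now (NOT wet) is unsatisfied and unit — conflict.
Both values of south lead to a conflict.
That branch fails; take cyan = true instead.
Case wet = true:
The clause (NOT south) is unit, so south = false.
The clause (mid) is unit, so mid = true.
Now (NOT mid) is unsatisfied and unit — conflict.
That branch fails; take wet = false instead.
The clause (south) is unit, so south = true.
The clause (mid) is unit, so mid = true.
The clause (warm) is unit, so warm = true.
Now (NOT warm) is unsatisfied and unit — conflict.
Both values of wet lead to a conflict.
Both values of cyan lead to a conflict.
No assignment satisfies every clause.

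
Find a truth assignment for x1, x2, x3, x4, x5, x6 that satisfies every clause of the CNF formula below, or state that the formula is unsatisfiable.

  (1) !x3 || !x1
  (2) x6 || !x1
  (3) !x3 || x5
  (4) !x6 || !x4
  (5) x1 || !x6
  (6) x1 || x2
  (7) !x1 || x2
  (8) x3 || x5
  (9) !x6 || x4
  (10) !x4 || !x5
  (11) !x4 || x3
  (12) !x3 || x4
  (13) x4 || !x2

Suppose x3 = false.
Unit clause (x5) forces x5 = true.
Unit clause (!x4) forces x4 = false.
Unit clause (!x6) forces x6 = false.
Unit clause (!x1) forces x1 = false.
Unit clause (x2) forces x2 = true.
That conflicts with the unit clause (!x2).
Backtrack on x3: now try x3 = true.
Unit clause (!x1) forces x1 = false.
Unit clause (x5) forces x5 = true.
Unit clause (!x6) forces x6 = false.
Unit clause (x2) forces x2 = true.
Unit clause (!x4) forces x4 = false.
That conflicts with the unit clause (x4).
Either choice for x3 ends in contradiction.

UNSATISFIABLE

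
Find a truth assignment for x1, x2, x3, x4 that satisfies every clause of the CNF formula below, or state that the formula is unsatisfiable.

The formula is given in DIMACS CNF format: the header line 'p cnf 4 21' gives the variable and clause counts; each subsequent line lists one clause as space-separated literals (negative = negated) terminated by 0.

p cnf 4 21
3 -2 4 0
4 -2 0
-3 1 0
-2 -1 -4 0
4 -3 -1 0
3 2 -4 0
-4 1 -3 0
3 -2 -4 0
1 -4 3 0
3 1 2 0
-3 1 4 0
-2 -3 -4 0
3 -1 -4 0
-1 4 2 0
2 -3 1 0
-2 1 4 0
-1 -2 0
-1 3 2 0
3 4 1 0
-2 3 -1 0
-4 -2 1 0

x1 ↦ True; x2 ↦ False; x3 ↦ True; x4 ↦ True

Suppose x4 = True.
Suppose x3 = True.
(x1) alone gives x1 = True.
(¬x2) alone gives x2 = False.
All clauses are satisfied.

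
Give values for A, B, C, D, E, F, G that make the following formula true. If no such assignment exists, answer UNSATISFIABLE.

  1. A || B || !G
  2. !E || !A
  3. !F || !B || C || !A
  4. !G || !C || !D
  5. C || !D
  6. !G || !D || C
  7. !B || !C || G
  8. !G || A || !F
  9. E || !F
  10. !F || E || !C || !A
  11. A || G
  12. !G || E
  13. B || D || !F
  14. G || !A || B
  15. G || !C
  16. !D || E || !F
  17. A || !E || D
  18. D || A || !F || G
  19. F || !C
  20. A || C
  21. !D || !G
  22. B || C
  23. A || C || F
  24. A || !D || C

A ↦ true; B ↦ true; C ↦ false; D ↦ false; E ↦ false; F ↦ false; G ↦ false

Branch on E: set E = false.
Unit clause (!F) forces F = false.
Unit clause (!G) forces G = false.
Unit clause (A) forces A = true.
Unit clause (B) forces B = true.
Unit clause (!C) forces C = false.
Unit clause (!D) forces D = false.
This assignment satisfies each clause.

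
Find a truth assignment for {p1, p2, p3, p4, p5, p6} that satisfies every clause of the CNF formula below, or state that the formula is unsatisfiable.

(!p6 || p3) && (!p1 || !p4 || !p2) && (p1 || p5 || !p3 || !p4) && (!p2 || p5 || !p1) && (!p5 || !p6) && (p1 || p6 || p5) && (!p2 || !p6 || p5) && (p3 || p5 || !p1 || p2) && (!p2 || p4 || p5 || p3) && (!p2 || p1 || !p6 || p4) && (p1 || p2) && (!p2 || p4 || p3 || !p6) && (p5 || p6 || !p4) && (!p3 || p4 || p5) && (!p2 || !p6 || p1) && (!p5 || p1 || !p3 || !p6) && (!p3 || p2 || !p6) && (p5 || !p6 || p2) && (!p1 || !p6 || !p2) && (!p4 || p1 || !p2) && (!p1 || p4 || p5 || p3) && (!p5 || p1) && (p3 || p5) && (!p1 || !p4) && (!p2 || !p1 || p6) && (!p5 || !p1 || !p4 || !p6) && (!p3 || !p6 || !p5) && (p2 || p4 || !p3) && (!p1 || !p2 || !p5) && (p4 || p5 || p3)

p1 ↦ true,  p2 ↦ false,  p3 ↦ false,  p4 ↦ false,  p5 ↦ true,  p6 ↦ false

Try p6 = false.
Try p1 = true.
(!p4) alone gives p4 = false.
(!p2) alone gives p2 = false.
(!p3) alone gives p3 = false.
(p5) alone gives p5 = true.
All clauses are satisfied.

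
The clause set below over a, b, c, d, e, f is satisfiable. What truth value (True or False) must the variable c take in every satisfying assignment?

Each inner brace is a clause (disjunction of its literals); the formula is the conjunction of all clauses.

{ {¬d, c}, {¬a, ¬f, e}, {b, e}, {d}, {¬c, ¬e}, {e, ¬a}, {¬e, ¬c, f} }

True

Suppose c = False.
Unit clause (¬d) forces d = False.
But (d) is also a unit clause — contradiction.
So every satisfying assignment has c = True.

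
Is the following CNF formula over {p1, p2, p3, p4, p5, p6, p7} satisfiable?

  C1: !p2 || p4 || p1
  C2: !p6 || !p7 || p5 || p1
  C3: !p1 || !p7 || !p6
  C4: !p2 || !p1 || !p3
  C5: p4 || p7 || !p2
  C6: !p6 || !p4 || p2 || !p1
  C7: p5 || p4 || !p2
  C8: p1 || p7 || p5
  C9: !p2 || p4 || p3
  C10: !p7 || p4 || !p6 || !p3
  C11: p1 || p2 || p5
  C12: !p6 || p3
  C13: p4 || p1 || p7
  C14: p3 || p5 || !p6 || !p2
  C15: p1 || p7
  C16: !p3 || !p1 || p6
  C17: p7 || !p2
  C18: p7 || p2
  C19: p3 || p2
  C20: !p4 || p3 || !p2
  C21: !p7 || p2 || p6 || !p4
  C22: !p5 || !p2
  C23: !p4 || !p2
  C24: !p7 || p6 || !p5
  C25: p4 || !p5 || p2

Suppose p6 = true.
(p3) alone gives p3 = true.
Suppose p1 = false.
(p7) alone gives p7 = true.
(p5) alone gives p5 = true.
(p4) alone gives p4 = true.
(!p2) alone gives p2 = false.
Every clause now holds.
A satisfying assignment: p1 ↦ false; p2 ↦ false; p3 ↦ true; p4 ↦ true; p5 ↦ true; p6 ↦ true; p7 ↦ true.

Yes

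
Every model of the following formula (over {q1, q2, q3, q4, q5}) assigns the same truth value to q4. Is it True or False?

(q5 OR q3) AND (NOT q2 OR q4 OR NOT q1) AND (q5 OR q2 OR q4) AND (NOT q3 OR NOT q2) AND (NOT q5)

True

Suppose q4 = false.
(NOT q5) alone gives q5 = false.
(q3) alone gives q3 = true.
(q2) alone gives q2 = true.
That conflicts with the unit clause (NOT q2).
So every satisfying assignment has q4 = True.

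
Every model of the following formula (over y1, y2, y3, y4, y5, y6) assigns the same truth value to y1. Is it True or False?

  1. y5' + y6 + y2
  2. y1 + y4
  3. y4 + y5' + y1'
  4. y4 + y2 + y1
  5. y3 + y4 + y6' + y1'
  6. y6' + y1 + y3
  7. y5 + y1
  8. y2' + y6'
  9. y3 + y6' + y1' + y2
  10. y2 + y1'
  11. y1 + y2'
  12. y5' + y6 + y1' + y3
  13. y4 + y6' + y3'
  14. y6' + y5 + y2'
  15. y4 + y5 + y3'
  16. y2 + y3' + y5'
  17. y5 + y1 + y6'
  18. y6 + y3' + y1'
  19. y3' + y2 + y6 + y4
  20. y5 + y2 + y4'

Suppose y1 = 0.
Unit clause (y4) forces y4 = 1.
Unit clause (y5) forces y5 = 1.
Unit clause (y2') forces y2 = 0.
Unit clause (y6) forces y6 = 1.
Unit clause (y3) forces y3 = 1.
Now (y3') is unsatisfied and unit — conflict.
So every satisfying assignment has y1 = True.

True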